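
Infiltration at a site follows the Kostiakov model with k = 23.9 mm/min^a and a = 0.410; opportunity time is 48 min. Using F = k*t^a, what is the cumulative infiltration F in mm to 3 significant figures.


F = 23.9 * 48^0.410 = 117 mm
Therefore the cumulative infiltration F = 117 mm.


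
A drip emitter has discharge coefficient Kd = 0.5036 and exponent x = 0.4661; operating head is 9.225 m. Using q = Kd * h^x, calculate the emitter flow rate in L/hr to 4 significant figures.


q = 0.5036 * 9.225^0.4661 = 1.419 L/hr
Therefore the emitter flow rate = 1.419 L/hr.


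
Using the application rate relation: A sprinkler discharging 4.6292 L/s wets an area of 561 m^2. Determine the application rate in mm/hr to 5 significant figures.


Approach: apply the application rate relation, rate = (Q/A)*3600.
rate = (4.6292 / 561) * 3600 = 29.706 mm/hr
Therefore the application rate = 29.706 mm/hr.


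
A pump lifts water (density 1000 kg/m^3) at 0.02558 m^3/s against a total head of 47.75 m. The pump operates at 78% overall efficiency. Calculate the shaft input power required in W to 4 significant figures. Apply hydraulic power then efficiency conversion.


Approach: apply hydraulic power then efficiency conversion, P = rho*g*Q*H; P_in = P/eta.
Step 1 — hydraulic power (P = rho*g*Q*H):
  P = 1000 * 9.81 * 0.02558 * 47.75 = 11982.4 W
Step 2 — input power: P_in = P/eta = 11982.4 / 0.78 = 15360 W
Therefore the shaft input power required = 15360 W.


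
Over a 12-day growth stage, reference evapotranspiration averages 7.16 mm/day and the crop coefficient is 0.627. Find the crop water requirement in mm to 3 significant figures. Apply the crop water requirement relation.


Approach: apply the crop water requirement relation, CWR = ET0 * Kc * days.
CWR = 7.16 * 0.627 * 12 = 53.9 mm
Therefore the crop water requirement = 53.9 mm.


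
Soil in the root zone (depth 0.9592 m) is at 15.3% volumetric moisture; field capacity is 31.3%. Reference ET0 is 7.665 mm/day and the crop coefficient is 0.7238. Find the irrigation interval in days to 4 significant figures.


Approach: apply soil-water budget scheduling, SMD = (FC-theta)/100*depth*1000; ETc = ET0*Kc; interval = SMD/ETc.
Step 1 — soil moisture deficit:
  SMD = (31.3 - 15.3)/100 * 0.9592 * 1000 = 153.472 mm
Step 2 — daily crop ET (ETc = ET0*Kc):
  ETc = 7.665 * 0.7238 = 5.54793 mm/day
Step 3 — irrigation interval (SMD/ETc):
  interval = 153.472 / 5.54793 = 27.66 days
Therefore the irrigation interval = 27.66 days.


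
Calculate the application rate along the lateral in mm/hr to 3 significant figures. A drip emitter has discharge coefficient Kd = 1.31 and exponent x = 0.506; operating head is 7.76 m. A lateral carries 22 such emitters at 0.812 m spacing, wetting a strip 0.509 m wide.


Approach: apply the emitter equation with a lateral mass balance, q = Kd*h^x; Q = n*q; rate = Q/(n*spacing*width).
Step 1 — single emitter flow (q = Kd*h^x):
  q = 1.31 * 7.76^0.506 = 3.6944 L/hr
Step 2 — total lateral flow: Q = 22 * 3.6944 = 81.276 L/hr
Step 3 — wetted area: A = 22 * 0.812 * 0.509 = 9.0928 m^2
Step 4 — application rate: Q/A = 81.276/9.0928 = 8.94 mm/hr
Therefore the application rate along the lateral = 8.94 mm/hr.


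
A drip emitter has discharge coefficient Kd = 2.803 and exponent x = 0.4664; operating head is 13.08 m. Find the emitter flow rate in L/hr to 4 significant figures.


Approach: apply the emitter characteristic equation, q = Kd * h^x.
q = 2.803 * 13.08^0.4664 = 9.298 L/hr
Therefore the emitter flow rate = 9.298 L/hr.


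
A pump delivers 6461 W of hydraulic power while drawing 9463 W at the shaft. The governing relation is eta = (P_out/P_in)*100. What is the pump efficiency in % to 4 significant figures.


eta = (6461 / 9463) * 100 = 68.28 %
Therefore the pump efficiency = 68.28 %.


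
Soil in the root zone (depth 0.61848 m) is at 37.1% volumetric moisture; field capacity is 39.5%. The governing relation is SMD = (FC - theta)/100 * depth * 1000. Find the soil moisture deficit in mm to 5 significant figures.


SMD = (39.5 - 37.1)/100 * 0.61848 * 1000 = 14.844 mm
Therefore the soil moisture deficit = 14.844 mm.


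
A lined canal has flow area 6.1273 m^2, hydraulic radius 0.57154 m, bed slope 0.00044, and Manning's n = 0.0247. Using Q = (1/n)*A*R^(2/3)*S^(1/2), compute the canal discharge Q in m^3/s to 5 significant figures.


Q = (1/0.0247) * 6.1273 * 0.57154^(2/3) * 0.00044^(1/2) = 3.5837 m^3/s
Therefore the canal discharge Q = 3.5837 m^3/s.


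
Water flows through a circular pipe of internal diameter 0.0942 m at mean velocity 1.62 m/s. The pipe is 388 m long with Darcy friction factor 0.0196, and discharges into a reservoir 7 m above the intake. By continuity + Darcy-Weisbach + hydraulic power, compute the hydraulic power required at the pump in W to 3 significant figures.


Approach: apply continuity + Darcy-Weisbach + hydraulic power, Q = A*v; hf = f*(L/D)*(v^2/(2g)); H = static + hf; P = rho*g*Q*H.
Step 1 — flow rate (continuity, Q = A*v):
  A = pi*(0.0942/2)^2 = 0.0069693 m^2
  Q = 0.0069693 * 1.62 = 0.011290 m^3/s
Step 2 — friction head loss (Darcy-Weisbach):
  hf = 0.0196 * (388/0.0942) * (1.62^2 / (2*9.81))
  hf = 10.799 m
Step 3 — total head: H = 7 + 10.799 = 17.799 m
Step 4 — hydraulic power (P = rho*g*Q*H):
  P = 1000 * 9.81 * 0.011290 * 17.799 = 1970 W
Therefore the hydraulic power required at the pump = 1970 W.


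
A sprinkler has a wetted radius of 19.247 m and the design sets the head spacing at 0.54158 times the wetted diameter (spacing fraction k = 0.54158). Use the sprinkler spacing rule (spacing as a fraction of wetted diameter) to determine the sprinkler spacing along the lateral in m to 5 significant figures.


Approach: apply the sprinkler spacing rule (spacing as a fraction of wetted diameter), S = k*(2*R).
S = 0.54158 * (2 * 19.247) = 20.848 m
Therefore the sprinkler spacing along the lateral = 20.848 m.


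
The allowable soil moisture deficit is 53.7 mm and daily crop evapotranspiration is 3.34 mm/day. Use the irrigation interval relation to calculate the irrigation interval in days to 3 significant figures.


Approach: apply the irrigation interval relation, interval = SMD / ETc.
interval = 53.7 / 3.34 = 16.1 days
Therefore the irrigation interval = 16.1 days.


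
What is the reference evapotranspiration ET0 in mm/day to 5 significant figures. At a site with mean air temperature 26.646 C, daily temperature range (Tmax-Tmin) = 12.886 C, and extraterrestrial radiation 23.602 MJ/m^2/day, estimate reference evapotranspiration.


Approach: apply the Hargreaves-Samani method, ET0 = 0.0023*(Tmean+17.8)*sqrt(Tmax-Tmin)*0.408*Ra.
ET0 = 0.0023*(26.646+17.8)*sqrt(12.886)*0.408*23.602 = 3.5337 mm/day
Therefore the reference evapotranspiration ET0 = 3.5337 mm/day.


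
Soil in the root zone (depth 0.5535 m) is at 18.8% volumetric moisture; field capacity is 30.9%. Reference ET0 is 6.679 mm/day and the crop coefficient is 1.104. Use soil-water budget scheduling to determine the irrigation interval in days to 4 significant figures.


Approach: apply soil-water budget scheduling, SMD = (FC-theta)/100*depth*1000; ETc = ET0*Kc; interval = SMD/ETc.
Step 1 — soil moisture deficit:
  SMD = (30.9 - 18.8)/100 * 0.5535 * 1000 = 66.9735 mm
Step 2 — daily crop ET (ETc = ET0*Kc):
  ETc = 6.679 * 1.104 = 7.37362 mm/day
Step 3 — irrigation interval (SMD/ETc):
  interval = 66.9735 / 7.37362 = 9.083 days
Therefore the irrigation interval = 9.083 days.


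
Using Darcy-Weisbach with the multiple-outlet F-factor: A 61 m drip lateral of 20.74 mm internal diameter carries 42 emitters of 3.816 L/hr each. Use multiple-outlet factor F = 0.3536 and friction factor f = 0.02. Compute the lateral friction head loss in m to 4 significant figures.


Approach: apply Darcy-Weisbach with the multiple-outlet F-factor, Q = n*q/(3600*1000) m^3/s; v = Q/A; hf = F*f*(L/D)*(v^2/(2g)).
Q = 42*3.816/(3600*1000) = 4.45200e-05 m^3/s
A = pi*(20.74e-3/2)^2 = 3.37837e-04 m^2, so v = Q/A = 0.131779 m/s
hf = 0.3536*0.02*(61/0.02074)*(0.131779^2/(2*9.81)) = 0.01841 m
Therefore the lateral friction head loss = 0.01841 m.


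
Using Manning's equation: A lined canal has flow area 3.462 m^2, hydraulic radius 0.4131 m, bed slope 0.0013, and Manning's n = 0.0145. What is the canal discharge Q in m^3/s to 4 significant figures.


Approach: apply Manning's equation, Q = (1/n)*A*R^(2/3)*S^(1/2).
Q = (1/0.0145) * 3.462 * 0.4131^(2/3) * 0.0013^(1/2) = 4.775 m^3/s
Therefore the canal discharge Q = 4.775 m^3/s.


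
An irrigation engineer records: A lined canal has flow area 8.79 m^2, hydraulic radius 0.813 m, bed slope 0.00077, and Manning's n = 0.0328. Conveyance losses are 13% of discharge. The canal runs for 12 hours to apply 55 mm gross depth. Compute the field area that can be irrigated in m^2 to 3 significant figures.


Approach: apply Manning's equation with a conveyance and depth budget, Q = (1/n)*A*R^(2/3)*S^(1/2); Q_field = Q*(1-loss); Area = Q_field*t/(d/1000).
Step 1 — canal discharge (Manning's equation):
  Q = (1/0.0328) * 8.79 * 0.813^(2/3) * 0.00077^(1/2) = 6.4777 m^3/s
Step 2 — delivered flow: Q_field = 6.4777*(1 - 13/100) = 5.6356 m^3/s
Step 3 — volume delivered: V = 5.6356 * 12*3600 = 243460 m^3
Step 4 — area served: A = V / (depth/1000) = 243460 / 0.055 = 4430000 m^2
Therefore the field area that can be irrigated = 4430000 m^2.


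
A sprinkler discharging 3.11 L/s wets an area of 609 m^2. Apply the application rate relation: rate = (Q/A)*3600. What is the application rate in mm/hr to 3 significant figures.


rate = (3.11 / 609) * 3600 = 18.4 mm/hr
Therefore the application rate = 18.4 mm/hr.


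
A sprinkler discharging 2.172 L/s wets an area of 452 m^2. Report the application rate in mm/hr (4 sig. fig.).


Approach: apply the application rate relation, rate = (Q/A)*3600.
rate = (2.172 / 452) * 3600 = 17.30 mm/hr
Therefore the application rate = 17.30 mm/hr.


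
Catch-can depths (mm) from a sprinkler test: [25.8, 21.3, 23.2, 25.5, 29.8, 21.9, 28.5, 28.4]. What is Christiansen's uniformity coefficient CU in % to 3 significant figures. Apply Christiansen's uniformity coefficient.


Approach: apply Christiansen's uniformity coefficient, CU = (1 - mean_abs_deviation/mean)*100.
mean = 25.550 mm
mean |d_i - mean| = 2.5750 mm
CU = (1 - 2.5750/25.550)*100 = 89.9 %
Therefore Christiansen's uniformity coefficient CU = 89.9 %.


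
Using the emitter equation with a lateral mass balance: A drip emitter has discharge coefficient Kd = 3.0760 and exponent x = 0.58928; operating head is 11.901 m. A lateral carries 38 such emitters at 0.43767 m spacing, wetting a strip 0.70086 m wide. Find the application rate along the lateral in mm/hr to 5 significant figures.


Approach: apply the emitter equation with a lateral mass balance, q = Kd*h^x; Q = n*q; rate = Q/(n*spacing*width).
Step 1 — single emitter flow (q = Kd*h^x):
  q = 3.0760 * 11.901^0.58928 = 13.23751 L/hr
Step 2 — total lateral flow: Q = 38 * 13.23751 = 503.0252 L/hr
Step 3 — wetted area: A = 38 * 0.43767 * 0.70086 = 11.65633 m^2
Step 4 — application rate: Q/A = 503.0252/11.65633 = 43.155 mm/hr
Therefore the application rate along the lateral = 43.155 mm/hr.


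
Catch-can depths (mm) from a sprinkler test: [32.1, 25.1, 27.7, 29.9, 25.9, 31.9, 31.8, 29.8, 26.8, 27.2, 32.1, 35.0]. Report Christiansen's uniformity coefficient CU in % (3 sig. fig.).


Approach: apply Christiansen's uniformity coefficient, CU = (1 - mean_abs_deviation/mean)*100.
mean = 29.608 mm
mean |d_i - mean| = 2.5569 mm
CU = (1 - 2.5569/29.608)*100 = 91.4 %
Therefore Christiansen's uniformity coefficient CU = 91.4 %.


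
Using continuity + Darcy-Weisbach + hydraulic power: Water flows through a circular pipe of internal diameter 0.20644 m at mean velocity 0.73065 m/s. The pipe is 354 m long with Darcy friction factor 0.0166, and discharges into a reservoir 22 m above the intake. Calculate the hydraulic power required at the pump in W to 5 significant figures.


Approach: apply continuity + Darcy-Weisbach + hydraulic power, Q = A*v; hf = f*(L/D)*(v^2/(2g)); H = static + hf; P = rho*g*Q*H.
Step 1 — flow rate (continuity, Q = A*v):
  A = pi*(0.20644/2)^2 = 0.03347169 m^2
  Q = 0.03347169 * 0.73065 = 0.02445609 m^3/s
Step 2 — friction head loss (Darcy-Weisbach):
  hf = 0.0166 * (354/0.20644) * (0.73065^2 / (2*9.81))
  hf = 0.7745283 m
Step 3 — total head: H = 22 + 0.7745283 = 22.77453 m
Step 4 — hydraulic power (P = rho*g*Q*H):
  P = 1000 * 9.81 * 0.02445609 * 22.77453 = 5463.9 W
Therefore the hydraulic power required at the pump = 5463.9 W.


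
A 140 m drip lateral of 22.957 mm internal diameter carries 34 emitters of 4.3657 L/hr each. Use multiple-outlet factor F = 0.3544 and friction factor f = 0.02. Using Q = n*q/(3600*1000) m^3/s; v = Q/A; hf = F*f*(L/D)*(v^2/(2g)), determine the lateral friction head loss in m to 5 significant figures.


Q = 34*4.3657/(3600*1000) = 4.123161e-05 m^3/s
A = pi*(22.957e-3/2)^2 = 4.139236e-04 m^2, so v = Q/A = 0.09961165 m/s
hf = 0.3544*0.02*(140/0.022957)*(0.09961165^2/(2*9.81)) = 0.021860 m
Therefore the lateral friction head loss = 0.021860 m.


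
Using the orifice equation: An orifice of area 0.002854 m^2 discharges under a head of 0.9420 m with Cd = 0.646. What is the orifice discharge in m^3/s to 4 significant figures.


Approach: apply the orifice equation, Q = Cd*A*sqrt(2*g*h).
Q = 0.646 * 0.002854 * sqrt(2*9.81*0.9420) = 0.007926 m^3/s
Therefore the orifice discharge = 0.007926 m^3/s.


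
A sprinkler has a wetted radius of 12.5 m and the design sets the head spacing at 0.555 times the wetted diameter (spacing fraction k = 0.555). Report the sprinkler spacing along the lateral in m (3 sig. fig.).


Approach: apply the sprinkler spacing rule (spacing as a fraction of wetted diameter), S = k*(2*R).
S = 0.555 * (2 * 12.5) = 13.9 m
Therefore the sprinkler spacing along the lateral = 13.9 m.


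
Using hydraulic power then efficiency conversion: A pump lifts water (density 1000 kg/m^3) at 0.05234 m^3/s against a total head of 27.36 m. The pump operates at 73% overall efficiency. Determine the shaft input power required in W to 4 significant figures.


Approach: apply hydraulic power then efficiency conversion, P = rho*g*Q*H; P_in = P/eta.
Step 1 — hydraulic power (P = rho*g*Q*H):
  P = 1000 * 9.81 * 0.05234 * 27.36 = 14048.1 W
Step 2 — input power: P_in = P/eta = 14048.1 / 0.73 = 19240 W
Therefore the shaft input power required = 19240 W.


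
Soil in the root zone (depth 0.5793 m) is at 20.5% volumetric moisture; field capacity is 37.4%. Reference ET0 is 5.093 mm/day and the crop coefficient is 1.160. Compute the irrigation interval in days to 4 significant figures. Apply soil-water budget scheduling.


Approach: apply soil-water budget scheduling, SMD = (FC-theta)/100*depth*1000; ETc = ET0*Kc; interval = SMD/ETc.
Step 1 — soil moisture deficit:
  SMD = (37.4 - 20.5)/100 * 0.5793 * 1000 = 97.9017 mm
Step 2 — daily crop ET (ETc = ET0*Kc):
  ETc = 5.093 * 1.160 = 5.90788 mm/day
Step 3 — irrigation interval (SMD/ETc):
  interval = 97.9017 / 5.90788 = 16.57 days
Therefore the irrigation interval = 16.57 days.


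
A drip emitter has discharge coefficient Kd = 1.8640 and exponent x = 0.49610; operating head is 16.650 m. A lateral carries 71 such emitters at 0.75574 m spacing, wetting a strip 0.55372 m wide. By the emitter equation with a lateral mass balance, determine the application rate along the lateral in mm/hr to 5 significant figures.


Approach: apply the emitter equation with a lateral mass balance, q = Kd*h^x; Q = n*q; rate = Q/(n*spacing*width).
Step 1 — single emitter flow (q = Kd*h^x):
  q = 1.8640 * 16.650^0.49610 = 7.522973 L/hr
Step 2 — total lateral flow: Q = 71 * 7.522973 = 534.1311 L/hr
Step 3 — wetted area: A = 71 * 0.75574 * 0.55372 = 29.71125 m^2
Step 4 — application rate: Q/A = 534.1311/29.71125 = 17.977 mm/hr
Therefore the application rate along the lateral = 17.977 mm/hr.


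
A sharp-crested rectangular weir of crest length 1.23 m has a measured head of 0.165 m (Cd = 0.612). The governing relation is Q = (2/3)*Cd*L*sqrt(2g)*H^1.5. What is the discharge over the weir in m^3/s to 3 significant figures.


Q = (2/3)*0.612*1.23*sqrt(2*9.81)*0.165^1.5 = 0.149 m^3/s
Therefore the discharge over the weir = 0.149 m^3/s.


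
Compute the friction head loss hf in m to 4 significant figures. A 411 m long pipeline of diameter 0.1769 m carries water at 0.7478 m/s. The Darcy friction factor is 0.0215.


Approach: apply the Darcy-Weisbach equation, hf = f*(L/D)*(v^2/(2g)).
hf = 0.0215 * (411/0.1769) * (0.7478^2 / (2*9.81))
hf = 1.424 m
Therefore the friction head loss hf = 1.424 m.


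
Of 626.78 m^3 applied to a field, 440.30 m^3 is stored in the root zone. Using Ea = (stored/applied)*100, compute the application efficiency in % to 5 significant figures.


Ea = (440.30/626.78)*100 = 70.248 %
Therefore the application efficiency = 70.248 %.


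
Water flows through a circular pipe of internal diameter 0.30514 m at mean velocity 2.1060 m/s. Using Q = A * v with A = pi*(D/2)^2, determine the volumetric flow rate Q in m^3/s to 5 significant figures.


A = pi*(0.30514/2)^2 = 0.07312875 m^2
Q = 0.07312875 * 2.1060 = 0.15401 m^3/s
Therefore the volumetric flow rate Q = 0.15401 m^3/s.


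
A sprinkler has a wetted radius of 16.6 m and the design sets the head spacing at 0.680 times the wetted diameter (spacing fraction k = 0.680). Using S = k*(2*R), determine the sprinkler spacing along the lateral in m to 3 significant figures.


S = 0.680 * (2 * 16.6) = 22.6 m
Therefore the sprinkler spacing along the lateral = 22.6 m.


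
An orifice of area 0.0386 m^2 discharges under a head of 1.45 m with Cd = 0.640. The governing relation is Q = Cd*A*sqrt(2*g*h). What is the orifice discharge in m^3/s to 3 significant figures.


Q = 0.640 * 0.0386 * sqrt(2*9.81*1.45) = 0.132 m^3/s
Therefore the orifice discharge = 0.132 m^3/s.


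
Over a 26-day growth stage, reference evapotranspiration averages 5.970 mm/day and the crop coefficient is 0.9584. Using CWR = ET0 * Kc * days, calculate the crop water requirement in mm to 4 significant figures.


CWR = 5.970 * 0.9584 * 26 = 148.8 mm
Therefore the crop water requirement = 148.8 mm.


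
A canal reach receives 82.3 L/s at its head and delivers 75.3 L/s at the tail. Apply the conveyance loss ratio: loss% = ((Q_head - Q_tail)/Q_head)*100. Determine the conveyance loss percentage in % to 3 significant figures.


loss = ((82.3 - 75.3)/82.3)*100 = 8.51 %
Therefore the conveyance loss percentage = 8.51 %.


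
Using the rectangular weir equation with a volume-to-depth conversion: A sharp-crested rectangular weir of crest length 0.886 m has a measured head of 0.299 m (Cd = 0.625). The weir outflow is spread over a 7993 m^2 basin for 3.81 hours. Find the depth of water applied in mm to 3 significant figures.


Approach: apply the rectangular weir equation with a volume-to-depth conversion, Q = (2/3)*Cd*L*sqrt(2g)*H^1.5; d = Q*t/A * 1000.
Step 1 — weir discharge:
  Q = (2/3)*0.625*0.886*sqrt(2*9.81)*0.299^1.5 = 0.26735 m^3/s
Step 2 — volume: V = 0.26735 * 3.81*3600 = 3667.0 m^3
Step 3 — depth: d = V/A * 1000 = 3667.0/7993 * 1000 = 459 mm
Therefore the depth of water applied = 459 mm.


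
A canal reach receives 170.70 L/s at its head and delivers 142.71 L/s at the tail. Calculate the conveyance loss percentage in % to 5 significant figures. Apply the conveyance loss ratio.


Approach: apply the conveyance loss ratio, loss% = ((Q_head - Q_tail)/Q_head)*100.
loss = ((170.70 - 142.71)/170.70)*100 = 16.397 %
Therefore the conveyance loss percentage = 16.397 %.


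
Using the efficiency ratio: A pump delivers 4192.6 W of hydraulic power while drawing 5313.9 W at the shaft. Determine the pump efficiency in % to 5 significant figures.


Approach: apply the efficiency ratio, eta = (P_out/P_in)*100.
eta = (4192.6 / 5313.9) * 100 = 78.899 %
Therefore the pump efficiency = 78.899 %.


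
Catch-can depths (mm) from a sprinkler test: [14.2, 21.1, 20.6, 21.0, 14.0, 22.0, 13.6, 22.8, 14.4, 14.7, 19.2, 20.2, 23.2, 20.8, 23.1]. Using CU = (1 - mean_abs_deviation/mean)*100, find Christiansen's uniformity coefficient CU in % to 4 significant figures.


mean = 18.9933 mm
mean |d_i - mean| = 3.20889 mm
CU = (1 - 3.20889/18.9933)*100 = 83.11 %
Therefore Christiansen's uniformity coefficient CU = 83.11 %.


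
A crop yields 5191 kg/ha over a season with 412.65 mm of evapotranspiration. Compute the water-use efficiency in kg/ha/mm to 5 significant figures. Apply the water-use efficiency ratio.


Approach: apply the water-use efficiency ratio, WUE = yield/ET.
WUE = 5191 / 412.65 = 12.580 kg/ha/mm
Therefore the water-use efficiency = 12.580 kg/ha/mm.


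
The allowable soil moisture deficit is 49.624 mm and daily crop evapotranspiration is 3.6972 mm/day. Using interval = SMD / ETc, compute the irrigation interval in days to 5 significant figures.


interval = 49.624 / 3.6972 = 13.422 days
Therefore the irrigation interval = 13.422 days.


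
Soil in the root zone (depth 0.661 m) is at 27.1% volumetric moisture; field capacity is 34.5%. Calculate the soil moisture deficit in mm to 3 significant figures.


Approach: apply the soil moisture deficit relation, SMD = (FC - theta)/100 * depth * 1000.
SMD = (34.5 - 27.1)/100 * 0.661 * 1000 = 48.9 mm
Therefore the soil moisture deficit = 48.9 mm.


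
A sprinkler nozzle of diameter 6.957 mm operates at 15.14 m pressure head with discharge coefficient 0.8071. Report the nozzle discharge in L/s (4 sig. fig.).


Approach: apply the orifice equation, Q = Cd*A*sqrt(2*g*h), A = pi*(d/2)^2.
A = pi*(6.957e-3/2)^2 = 3.80132e-05 m^2
Q = 0.8071 * 3.80132e-05 * sqrt(2*9.81*15.14) * 1000 = 0.5288 L/s
Therefore the nozzle discharge = 0.5288 L/s.


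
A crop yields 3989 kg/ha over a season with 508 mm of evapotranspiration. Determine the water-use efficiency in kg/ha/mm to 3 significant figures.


Approach: apply the water-use efficiency ratio, WUE = yield/ET.
WUE = 3989 / 508 = 7.85 kg/ha/mm
Therefore the water-use efficiency = 7.85 kg/ha/mm.


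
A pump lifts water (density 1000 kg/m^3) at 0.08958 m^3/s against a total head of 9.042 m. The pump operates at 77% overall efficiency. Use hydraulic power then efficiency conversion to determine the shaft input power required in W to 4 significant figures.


Approach: apply hydraulic power then efficiency conversion, P = rho*g*Q*H; P_in = P/eta.
Step 1 — hydraulic power (P = rho*g*Q*H):
  P = 1000 * 9.81 * 0.08958 * 9.042 = 7945.93 W
Step 2 — input power: P_in = P/eta = 7945.93 / 0.77 = 10320 W
Therefore the shaft input power required = 10320 W.


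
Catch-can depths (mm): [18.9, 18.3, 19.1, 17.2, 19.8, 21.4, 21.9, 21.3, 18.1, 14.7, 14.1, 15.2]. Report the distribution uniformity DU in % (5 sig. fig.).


Approach: apply the low-quarter distribution uniformity, DU = (mean of lowest quarter of readings / overall mean)*100.
sorted lowest 3 of 12: [14.1, 14.7, 15.2] -> mean = 14.66667 mm
overall mean = 18.33333 mm
DU = (14.66667/18.33333)*100 = 80.000 %
Therefore the distribution uniformity DU = 80.000 %.


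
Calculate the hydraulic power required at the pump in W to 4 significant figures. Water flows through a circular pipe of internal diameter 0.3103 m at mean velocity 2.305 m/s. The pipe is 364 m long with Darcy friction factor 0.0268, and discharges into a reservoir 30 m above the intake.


Approach: apply continuity + Darcy-Weisbach + hydraulic power, Q = A*v; hf = f*(L/D)*(v^2/(2g)); H = static + hf; P = rho*g*Q*H.
Step 1 — flow rate (continuity, Q = A*v):
  A = pi*(0.3103/2)^2 = 0.0756229 m^2
  Q = 0.0756229 * 2.305 = 0.174311 m^3/s
Step 2 — friction head loss (Darcy-Weisbach):
  hf = 0.0268 * (364/0.3103) * (2.305^2 / (2*9.81))
  hf = 8.51329 m
Step 3 — total head: H = 30 + 8.51329 = 38.5133 m
Step 4 — hydraulic power (P = rho*g*Q*H):
  P = 1000 * 9.81 * 0.174311 * 38.5133 = 65860 W
Therefore the hydraulic power required at the pump = 65860 W.


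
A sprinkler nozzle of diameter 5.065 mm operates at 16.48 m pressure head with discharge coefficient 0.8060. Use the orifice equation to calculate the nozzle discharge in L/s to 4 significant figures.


Approach: apply the orifice equation, Q = Cd*A*sqrt(2*g*h), A = pi*(d/2)^2.
A = pi*(5.065e-3/2)^2 = 2.01488e-05 m^2
Q = 0.8060 * 2.01488e-05 * sqrt(2*9.81*16.48) * 1000 = 0.2920 L/s
Therefore the nozzle discharge = 0.2920 L/s.


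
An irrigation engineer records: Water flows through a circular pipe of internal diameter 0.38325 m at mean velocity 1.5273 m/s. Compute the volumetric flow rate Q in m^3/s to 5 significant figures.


Approach: apply the continuity equation for pipe flow, Q = A * v with A = pi*(D/2)^2.
A = pi*(0.38325/2)^2 = 0.1153597 m^2
Q = 0.1153597 * 1.5273 = 0.17619 m^3/s
Therefore the volumetric flow rate Q = 0.17619 m^3/s.


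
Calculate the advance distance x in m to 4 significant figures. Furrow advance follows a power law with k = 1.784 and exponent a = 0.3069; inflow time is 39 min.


Approach: apply the power-law advance function, x = k*t^a.
x = 1.784 * 39^0.3069 = 5.492 m
Therefore the advance distance x = 5.492 m.


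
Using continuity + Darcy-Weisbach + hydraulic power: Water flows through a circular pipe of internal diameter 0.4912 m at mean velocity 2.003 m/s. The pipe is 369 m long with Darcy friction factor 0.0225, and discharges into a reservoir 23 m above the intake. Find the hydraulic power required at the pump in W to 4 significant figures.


Approach: apply continuity + Darcy-Weisbach + hydraulic power, Q = A*v; hf = f*(L/D)*(v^2/(2g)); H = static + hf; P = rho*g*Q*H.
Step 1 — flow rate (continuity, Q = A*v):
  A = pi*(0.4912/2)^2 = 0.189499 m^2
  Q = 0.189499 * 2.003 = 0.379566 m^3/s
Step 2 — friction head loss (Darcy-Weisbach):
  hf = 0.0225 * (369/0.4912) * (2.003^2 / (2*9.81))
  hf = 3.45632 m
Step 3 — total head: H = 23 + 3.45632 = 26.4563 m
Step 4 — hydraulic power (P = rho*g*Q*H):
  P = 1000 * 9.81 * 0.379566 * 26.4563 = 98510 W
Therefore the hydraulic power required at the pump = 98510 W.


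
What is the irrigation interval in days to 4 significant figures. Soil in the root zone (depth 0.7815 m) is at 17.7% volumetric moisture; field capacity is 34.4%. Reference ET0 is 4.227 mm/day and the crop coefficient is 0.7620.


Approach: apply soil-water budget scheduling, SMD = (FC-theta)/100*depth*1000; ETc = ET0*Kc; interval = SMD/ETc.
Step 1 — soil moisture deficit:
  SMD = (34.4 - 17.7)/100 * 0.7815 * 1000 = 130.510 mm
Step 2 — daily crop ET (ETc = ET0*Kc):
  ETc = 4.227 * 0.7620 = 3.22097 mm/day
Step 3 — irrigation interval (SMD/ETc):
  interval = 130.510 / 3.22097 = 40.52 days
Therefore the irrigation interval = 40.52 days.


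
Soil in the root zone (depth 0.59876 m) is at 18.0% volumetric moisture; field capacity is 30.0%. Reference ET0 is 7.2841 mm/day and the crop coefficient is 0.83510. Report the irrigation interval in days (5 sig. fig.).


Approach: apply soil-water budget scheduling, SMD = (FC-theta)/100*depth*1000; ETc = ET0*Kc; interval = SMD/ETc.
Step 1 — soil moisture deficit:
  SMD = (30.0 - 18.0)/100 * 0.59876 * 1000 = 71.85120 mm
Step 2 — daily crop ET (ETc = ET0*Kc):
  ETc = 7.2841 * 0.83510 = 6.082952 mm/day
Step 3 — irrigation interval (SMD/ETc):
  interval = 71.85120 / 6.082952 = 11.812 days
Therefore the irrigation interval = 11.812 days.


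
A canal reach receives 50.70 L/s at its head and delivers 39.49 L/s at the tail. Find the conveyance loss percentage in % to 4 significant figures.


Approach: apply the conveyance loss ratio, loss% = ((Q_head - Q_tail)/Q_head)*100.
loss = ((50.70 - 39.49)/50.70)*100 = 22.11 %
Therefore the conveyance loss percentage = 22.11 %.


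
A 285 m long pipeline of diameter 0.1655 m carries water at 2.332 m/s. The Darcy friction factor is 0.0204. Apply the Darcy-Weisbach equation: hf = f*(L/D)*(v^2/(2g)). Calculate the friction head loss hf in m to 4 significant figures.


hf = 0.0204 * (285/0.1655) * (2.332^2 / (2*9.81))
hf = 9.737 m
Therefore the friction head loss hf = 9.737 m.


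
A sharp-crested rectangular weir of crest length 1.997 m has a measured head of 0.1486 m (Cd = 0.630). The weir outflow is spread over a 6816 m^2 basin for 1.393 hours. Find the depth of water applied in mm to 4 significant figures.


Approach: apply the rectangular weir equation with a volume-to-depth conversion, Q = (2/3)*Cd*L*sqrt(2g)*H^1.5; d = Q*t/A * 1000.
Step 1 — weir discharge:
  Q = (2/3)*0.630*1.997*sqrt(2*9.81)*0.1486^1.5 = 0.212816 m^3/s
Step 2 — volume: V = 0.212816 * 1.393*3600 = 1067.23 m^3
Step 3 — depth: d = V/A * 1000 = 1067.23/6816 * 1000 = 156.6 mm
Therefore the depth of water applied = 156.6 mm.


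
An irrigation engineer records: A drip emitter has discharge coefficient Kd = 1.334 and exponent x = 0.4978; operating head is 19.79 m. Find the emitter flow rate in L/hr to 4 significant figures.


Approach: apply the emitter characteristic equation, q = Kd * h^x.
q = 1.334 * 19.79^0.4978 = 5.896 L/hr
Therefore the emitter flow rate = 5.896 L/hr.


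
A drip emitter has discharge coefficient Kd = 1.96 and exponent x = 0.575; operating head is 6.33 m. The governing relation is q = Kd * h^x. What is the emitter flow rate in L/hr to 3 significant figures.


q = 1.96 * 6.33^0.575 = 5.66 L/hr
Therefore the emitter flow rate = 5.66 L/hr.


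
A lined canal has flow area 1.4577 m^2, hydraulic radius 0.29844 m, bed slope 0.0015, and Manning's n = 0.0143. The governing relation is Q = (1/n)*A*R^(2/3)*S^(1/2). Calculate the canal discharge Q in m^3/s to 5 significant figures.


Q = (1/0.0143) * 1.4577 * 0.29844^(2/3) * 0.0015^(1/2) = 1.7631 m^3/s
Therefore the canal discharge Q = 1.7631 m^3/s.


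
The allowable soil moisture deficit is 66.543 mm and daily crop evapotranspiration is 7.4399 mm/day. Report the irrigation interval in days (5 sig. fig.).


Approach: apply the irrigation interval relation, interval = SMD / ETc.
interval = 66.543 / 7.4399 = 8.9441 days
Therefore the irrigation interval = 8.9441 days.


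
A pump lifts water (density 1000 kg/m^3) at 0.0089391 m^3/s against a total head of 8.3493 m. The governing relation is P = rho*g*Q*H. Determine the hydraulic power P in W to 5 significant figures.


P = 1000 * 9.81 * 0.0089391 * 8.3493 = 732.17 W
Therefore the hydraulic power P = 732.17 W.


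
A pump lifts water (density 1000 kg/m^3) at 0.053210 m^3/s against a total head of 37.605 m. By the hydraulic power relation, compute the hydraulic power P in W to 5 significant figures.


Approach: apply the hydraulic power relation, P = rho*g*Q*H.
P = 1000 * 9.81 * 0.053210 * 37.605 = 19629 W
Therefore the hydraulic power P = 19629 W.


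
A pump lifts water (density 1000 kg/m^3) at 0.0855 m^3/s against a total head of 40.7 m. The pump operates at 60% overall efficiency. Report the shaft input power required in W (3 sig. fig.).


Approach: apply hydraulic power then efficiency conversion, P = rho*g*Q*H; P_in = P/eta.
Step 1 — hydraulic power (P = rho*g*Q*H):
  P = 1000 * 9.81 * 0.0855 * 40.7 = 34137 W
Step 2 — input power: P_in = P/eta = 34137 / 0.6 = 56900 W
Therefore the shaft input power required = 56900 W.


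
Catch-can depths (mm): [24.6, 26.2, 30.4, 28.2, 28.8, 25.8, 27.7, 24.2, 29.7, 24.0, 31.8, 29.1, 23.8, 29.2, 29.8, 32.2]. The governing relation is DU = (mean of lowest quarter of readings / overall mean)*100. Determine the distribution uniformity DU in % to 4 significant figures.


sorted lowest 4 of 16: [23.8, 24.0, 24.2, 24.6] -> mean = 24.1500 mm
overall mean = 27.8438 mm
DU = (24.1500/27.8438)*100 = 86.73 %
Therefore the distribution uniformity DU = 86.73 %.


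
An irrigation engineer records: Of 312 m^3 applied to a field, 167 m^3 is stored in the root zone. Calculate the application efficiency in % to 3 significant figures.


Approach: apply the application efficiency ratio, Ea = (stored/applied)*100.
Ea = (167/312)*100 = 53.5 %
Therefore the application efficiency = 53.5 %.


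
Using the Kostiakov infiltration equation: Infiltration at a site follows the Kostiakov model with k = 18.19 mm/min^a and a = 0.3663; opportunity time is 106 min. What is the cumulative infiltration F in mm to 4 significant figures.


Approach: apply the Kostiakov infiltration equation, F = k*t^a.
F = 18.19 * 106^0.3663 = 100.4 mm
Therefore the cumulative infiltration F = 100.4 mm.


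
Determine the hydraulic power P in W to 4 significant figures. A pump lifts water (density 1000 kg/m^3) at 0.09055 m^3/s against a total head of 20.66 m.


Approach: apply the hydraulic power relation, P = rho*g*Q*H.
P = 1000 * 9.81 * 0.09055 * 20.66 = 18350 W
Therefore the hydraulic power P = 18350 W.


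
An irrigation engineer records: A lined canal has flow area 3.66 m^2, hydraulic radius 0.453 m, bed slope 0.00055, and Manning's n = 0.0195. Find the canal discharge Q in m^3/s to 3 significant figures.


Approach: apply Manning's equation, Q = (1/n)*A*R^(2/3)*S^(1/2).
Q = (1/0.0195) * 3.66 * 0.453^(2/3) * 0.00055^(1/2) = 2.60 m^3/s
Therefore the canal discharge Q = 2.60 m^3/s.


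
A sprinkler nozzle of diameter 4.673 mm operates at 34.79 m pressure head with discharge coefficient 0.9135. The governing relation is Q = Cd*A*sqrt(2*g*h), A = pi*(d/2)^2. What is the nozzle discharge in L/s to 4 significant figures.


A = pi*(4.673e-3/2)^2 = 1.71507e-05 m^2
Q = 0.9135 * 1.71507e-05 * sqrt(2*9.81*34.79) * 1000 = 0.4093 L/s
Therefore the nozzle discharge = 0.4093 L/s.


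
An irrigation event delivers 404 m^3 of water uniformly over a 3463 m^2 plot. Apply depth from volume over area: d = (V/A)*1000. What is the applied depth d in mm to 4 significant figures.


d = (404 / 3463) * 1000 = 116.7 mm
Therefore the applied depth d = 116.7 mm.


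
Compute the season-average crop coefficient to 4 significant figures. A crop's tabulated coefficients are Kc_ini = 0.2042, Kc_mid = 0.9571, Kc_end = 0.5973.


Approach: apply a simple seasonal average, Kc_avg = (Kc_ini + Kc_mid + Kc_end)/3.
Kc_avg = (0.2042 + 0.9571 + 0.5973)/3 = 0.5862
Therefore the season-average crop coefficient = 0.5862.


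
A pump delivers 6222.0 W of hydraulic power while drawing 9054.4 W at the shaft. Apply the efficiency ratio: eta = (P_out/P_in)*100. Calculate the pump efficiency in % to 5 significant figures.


eta = (6222.0 / 9054.4) * 100 = 68.718 %
Therefore the pump efficiency = 68.718 %.


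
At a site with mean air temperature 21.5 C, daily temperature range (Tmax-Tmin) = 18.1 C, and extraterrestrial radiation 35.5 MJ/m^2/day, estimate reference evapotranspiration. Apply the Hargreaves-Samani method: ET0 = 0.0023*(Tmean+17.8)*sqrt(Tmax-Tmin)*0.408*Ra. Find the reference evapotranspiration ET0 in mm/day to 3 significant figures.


ET0 = 0.0023*(21.5+17.8)*sqrt(18.1)*0.408*35.5 = 5.57 mm/day
Therefore the reference evapotranspiration ET0 = 5.57 mm/day.


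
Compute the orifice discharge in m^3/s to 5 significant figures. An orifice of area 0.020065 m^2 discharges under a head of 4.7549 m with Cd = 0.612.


Approach: apply the orifice equation, Q = Cd*A*sqrt(2*g*h).
Q = 0.612 * 0.020065 * sqrt(2*9.81*4.7549) = 0.11861 m^3/s
Therefore the orifice discharge = 0.11861 m^3/s.


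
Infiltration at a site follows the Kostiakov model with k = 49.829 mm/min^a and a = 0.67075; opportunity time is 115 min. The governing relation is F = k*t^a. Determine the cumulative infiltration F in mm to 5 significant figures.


F = 49.829 * 115^0.67075 = 1201.4 mm
Therefore the cumulative infiltration F = 1201.4 mm.


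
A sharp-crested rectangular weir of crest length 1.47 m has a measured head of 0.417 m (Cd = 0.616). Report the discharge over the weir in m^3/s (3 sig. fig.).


Approach: apply the rectangular weir equation, Q = (2/3)*Cd*L*sqrt(2g)*H^1.5.
Q = (2/3)*0.616*1.47*sqrt(2*9.81)*0.417^1.5 = 0.720 m^3/s
Therefore the discharge over the weir = 0.720 m^3/s.


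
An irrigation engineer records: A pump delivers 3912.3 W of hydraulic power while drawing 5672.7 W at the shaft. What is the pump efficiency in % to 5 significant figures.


Approach: apply the efficiency ratio, eta = (P_out/P_in)*100.
eta = (3912.3 / 5672.7) * 100 = 68.967 %
Therefore the pump efficiency = 68.967 %.


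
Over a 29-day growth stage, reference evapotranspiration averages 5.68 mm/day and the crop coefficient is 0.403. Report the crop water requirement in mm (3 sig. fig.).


Approach: apply the crop water requirement relation, CWR = ET0 * Kc * days.
CWR = 5.68 * 0.403 * 29 = 66.4 mm
Therefore the crop water requirement = 66.4 mm.


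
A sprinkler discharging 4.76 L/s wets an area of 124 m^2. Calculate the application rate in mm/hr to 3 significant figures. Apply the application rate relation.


Approach: apply the application rate relation, rate = (Q/A)*3600.
rate = (4.76 / 124) * 3600 = 138 mm/hr
Therefore the application rate = 138 mm/hr.


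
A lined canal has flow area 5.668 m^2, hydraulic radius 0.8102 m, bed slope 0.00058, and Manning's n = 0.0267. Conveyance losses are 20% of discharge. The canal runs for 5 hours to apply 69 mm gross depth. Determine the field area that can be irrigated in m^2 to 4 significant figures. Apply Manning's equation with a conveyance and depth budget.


Approach: apply Manning's equation with a conveyance and depth budget, Q = (1/n)*A*R^(2/3)*S^(1/2); Q_field = Q*(1-loss); Area = Q_field*t/(d/1000).
Step 1 — canal discharge (Manning's equation):
  Q = (1/0.0267) * 5.668 * 0.8102^(2/3) * 0.00058^(1/2) = 4.44318 m^3/s
Step 2 — delivered flow: Q_field = 4.44318*(1 - 20/100) = 3.55455 m^3/s
Step 3 — volume delivered: V = 3.55455 * 5*3600 = 63981.8 m^3
Step 4 — area served: A = V / (depth/1000) = 63981.8 / 0.069 = 927300 m^2
Therefore the field area that can be irrigated = 927300 m^2.


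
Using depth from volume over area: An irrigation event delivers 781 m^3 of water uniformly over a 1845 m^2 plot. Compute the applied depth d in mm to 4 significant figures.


Approach: apply depth from volume over area, d = (V/A)*1000.
d = (781 / 1845) * 1000 = 423.3 mm
Therefore the applied depth d = 423.3 mm.


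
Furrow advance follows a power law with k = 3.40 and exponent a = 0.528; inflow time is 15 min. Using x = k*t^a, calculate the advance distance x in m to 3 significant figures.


x = 3.40 * 15^0.528 = 14.2 m
Therefore the advance distance x = 14.2 m.


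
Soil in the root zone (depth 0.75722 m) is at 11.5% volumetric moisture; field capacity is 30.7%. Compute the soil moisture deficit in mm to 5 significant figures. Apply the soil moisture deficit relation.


Approach: apply the soil moisture deficit relation, SMD = (FC - theta)/100 * depth * 1000.
SMD = (30.7 - 11.5)/100 * 0.75722 * 1000 = 145.39 mm
Therefore the soil moisture deficit = 145.39 mm.


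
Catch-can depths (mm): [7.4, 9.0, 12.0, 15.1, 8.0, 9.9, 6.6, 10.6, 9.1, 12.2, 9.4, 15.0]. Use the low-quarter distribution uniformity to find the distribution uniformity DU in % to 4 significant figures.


Approach: apply the low-quarter distribution uniformity, DU = (mean of lowest quarter of readings / overall mean)*100.
sorted lowest 3 of 12: [6.6, 7.4, 8.0] -> mean = 7.33333 mm
overall mean = 10.3583 mm
DU = (7.33333/10.3583)*100 = 70.80 %
Therefore the distribution uniformity DU = 70.80 %.


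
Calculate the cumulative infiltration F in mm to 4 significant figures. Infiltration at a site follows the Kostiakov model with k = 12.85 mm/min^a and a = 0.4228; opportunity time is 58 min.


Approach: apply the Kostiakov infiltration equation, F = k*t^a.
F = 12.85 * 58^0.4228 = 71.53 mm
Therefore the cumulative infiltration F = 71.53 mm.


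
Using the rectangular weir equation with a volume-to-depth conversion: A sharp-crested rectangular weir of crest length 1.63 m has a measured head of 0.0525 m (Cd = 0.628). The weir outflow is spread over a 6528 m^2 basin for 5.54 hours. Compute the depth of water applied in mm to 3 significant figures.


Approach: apply the rectangular weir equation with a volume-to-depth conversion, Q = (2/3)*Cd*L*sqrt(2g)*H^1.5; d = Q*t/A * 1000.
Step 1 — weir discharge:
  Q = (2/3)*0.628*1.63*sqrt(2*9.81)*0.0525^1.5 = 0.036362 m^3/s
Step 2 — volume: V = 0.036362 * 5.54*3600 = 725.20 m^3
Step 3 — depth: d = V/A * 1000 = 725.20/6528 * 1000 = 111 mm
Therefore the depth of water applied = 111 mm.
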